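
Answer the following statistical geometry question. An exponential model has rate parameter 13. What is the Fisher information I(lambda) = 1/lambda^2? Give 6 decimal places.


Fisher information for exponential: I(lambda) = 1/lambda^2.
lambda = 13, lambda^2 = 169.
I = 1/169 = 0.005917

0.005917


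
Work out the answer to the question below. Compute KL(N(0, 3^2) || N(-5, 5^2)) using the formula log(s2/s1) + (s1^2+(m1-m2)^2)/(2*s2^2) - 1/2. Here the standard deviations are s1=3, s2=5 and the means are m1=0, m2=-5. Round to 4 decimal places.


KL divergence between normal distributions:
KL = log(s2/s1) + (s1^2 + (m1-m2)^2)/(2*s2^2) - 1/2.
log(5/3) = 0.510826.
(3^2 + (0--5)^2)/(2*5^2) = (9 + 25)/50 = 0.68.
KL = 0.510826 + 0.68 - 0.5 = 0.6908

0.6908


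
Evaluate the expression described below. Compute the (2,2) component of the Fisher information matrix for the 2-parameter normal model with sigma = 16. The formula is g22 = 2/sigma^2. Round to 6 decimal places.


For the 2-parameter normal family, the Fisher metric has:
  g11 = 1/sigma^2, g22 = 2/sigma^2.
sigma = 16, sigma^2 = 256.
g22 = 0.007813

0.007813


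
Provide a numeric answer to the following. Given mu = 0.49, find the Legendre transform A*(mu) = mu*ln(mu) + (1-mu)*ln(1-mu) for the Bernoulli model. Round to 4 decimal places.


Legendre transform for Bernoulli:
A*(mu) = mu*log(mu) + (1-mu)*log(1-mu).
mu = 0.49, 1-mu = 0.51.
mu*log(mu) = 0.49*log(0.49) = -0.349541.
(1-mu)*log(1-mu) = 0.51*log(0.51) = -0.343406.
A* = -0.349541 + -0.343406 = -0.6929

-0.6929


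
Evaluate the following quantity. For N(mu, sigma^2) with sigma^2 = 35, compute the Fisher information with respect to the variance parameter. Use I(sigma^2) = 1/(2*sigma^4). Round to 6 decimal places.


Fisher information for variance: I(sigma^2) = 1/(2*sigma^4).
sigma^2 = 35, so sigma^4 = 1225.
I = 1/(2*1225) = 1/2450 = 0.000408

0.000408


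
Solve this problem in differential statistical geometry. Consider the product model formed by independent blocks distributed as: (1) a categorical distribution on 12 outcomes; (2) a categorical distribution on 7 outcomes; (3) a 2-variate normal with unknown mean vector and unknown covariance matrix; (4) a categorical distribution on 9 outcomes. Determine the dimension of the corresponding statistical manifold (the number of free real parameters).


The dimension of a statistical manifold equals the number of free
(independent) real parameters of the model. For a product of independent
blocks the parameter counts add.
- categorical on 12 outcomes (probabilities sum to 1): 12-1 = 11.
- categorical on 7 outcomes (probabilities sum to 1): 7-1 = 6.
- 2-variate normal: 2 (mean) + 2*3/2 = 3 (symmetric covariance) = 5.
- categorical on 9 outcomes (probabilities sum to 1): 9-1 = 8.
Total = 11 + 6 + 5 + 8 = 30.
Dimension = 30

30


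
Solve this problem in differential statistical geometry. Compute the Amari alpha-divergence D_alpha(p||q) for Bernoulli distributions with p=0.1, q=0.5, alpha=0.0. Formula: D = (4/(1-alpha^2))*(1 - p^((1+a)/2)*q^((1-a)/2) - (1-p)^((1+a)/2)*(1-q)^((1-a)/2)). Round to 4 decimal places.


Amari alpha-divergence:
D = (4/(1-alpha^2))*(1 - p^((1+a)/2)*q^((1-a)/2) - (1-p)^((1+a)/2)*(1-q)^((1-a)/2)).
alpha = 0.0, p = 0.1, q = 0.5.
e1 = (1+alpha)/2 = 0.5, e2 = (1-alpha)/2 = 0.5.
t1 = p^e1 * q^e2 = 0.1^0.5 * 0.5^0.5 = 0.223607.
t2 = (1-p)^e1 * (1-q)^e2 = 0.9^0.5 * 0.5^0.5 = 0.67082.
4/(1-alpha^2) = 4.0.
D = 4.0*(1 - 0.223607 - 0.67082) = 0.4223

0.4223


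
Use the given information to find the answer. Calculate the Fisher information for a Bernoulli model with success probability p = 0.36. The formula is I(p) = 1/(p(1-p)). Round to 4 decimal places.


For Bernoulli(p), Fisher information is I(p) = 1/(p*(1-p)).
p = 0.36, 1-p = 0.64.
p*(1-p) = 0.2304.
I(p) = 1/0.2304 = 4.3403

4.3403


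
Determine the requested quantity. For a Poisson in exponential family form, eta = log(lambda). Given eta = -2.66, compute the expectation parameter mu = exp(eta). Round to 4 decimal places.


Expectation parameter for Poisson exponential family:
mu = exp(eta).
eta = -2.66.
mu = exp(-2.66) = 0.0699

0.0699


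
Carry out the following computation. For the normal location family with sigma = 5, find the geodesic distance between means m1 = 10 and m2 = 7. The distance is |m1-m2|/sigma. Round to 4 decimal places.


On the fixed-variance normal subfamily, geodesic distance = |m1-m2|/sigma.
|10 - 7| = 3.
sigma = 5.
d = 3/5 = 0.6000

0.6000


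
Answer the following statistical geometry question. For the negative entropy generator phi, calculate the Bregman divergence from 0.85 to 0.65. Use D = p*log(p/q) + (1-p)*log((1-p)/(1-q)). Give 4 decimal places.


Bregman divergence with negative entropy generator:
D = p*log(p/q) + (1-p)*log((1-p)/(1-q)).
p = 0.85, q = 0.65.
p*log(p/q) = 0.85*log(0.85/0.65) = 0.228024.
(1-p)*log((1-p)/(1-q)) = 0.15*log(0.15/0.35) = -0.127095.
D = 0.228024 + -0.127095 = 0.1009

0.1009


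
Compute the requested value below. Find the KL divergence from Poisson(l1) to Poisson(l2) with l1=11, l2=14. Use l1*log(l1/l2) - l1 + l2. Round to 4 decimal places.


KL divergence for Poisson:
KL = l1*log(l1/l2) - l1 + l2.
l1 = 11, l2 = 14.
log(11/14) = -0.241162.
l1*log(l1/l2) = 11 * -0.241162 = -2.652783.
KL = -2.652783 - 11 + 14 = 0.3472

0.3472


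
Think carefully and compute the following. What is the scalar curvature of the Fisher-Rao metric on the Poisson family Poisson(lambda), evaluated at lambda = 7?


This family has a single free parameter, so its statistical manifold
is 1-dimensional. The Riemann curvature tensor of any 1-dimensional
Riemannian manifold vanishes identically, so R = 0.

0


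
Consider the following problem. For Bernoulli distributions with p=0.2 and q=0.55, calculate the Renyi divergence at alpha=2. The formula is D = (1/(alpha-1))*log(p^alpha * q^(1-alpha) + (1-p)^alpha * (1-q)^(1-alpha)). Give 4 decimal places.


Renyi divergence of order alpha between Bernoulli distributions:
D = (1/(alpha-1))*log(p^alpha * q^(1-alpha) + (1-p)^alpha * (1-q)^(1-alpha)).
alpha = 2, p = 0.2, q = 0.55.
p^alpha * q^(1-alpha) = 0.2^2 * 0.55^-1 = 0.072727.
(1-p)^alpha * (1-q)^(1-alpha) = 0.8^2 * 0.45^-1 = 1.422222.
sum = 0.072727 + 1.422222 = 1.494949.
D = (1/1)*log(1.494949) = 0.4021

0.4021


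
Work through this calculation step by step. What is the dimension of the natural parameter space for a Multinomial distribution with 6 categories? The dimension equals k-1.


Exponential family dimension calculation:
For Multinomial with k=6 categories, dim = k-1 = 5.

5


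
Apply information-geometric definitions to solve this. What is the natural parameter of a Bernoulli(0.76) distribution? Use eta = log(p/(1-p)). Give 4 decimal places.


Natural parameter for Bernoulli: eta = log(p/(1-p)).
p = 0.76, 1-p = 0.24.
p/(1-p) = 3.166667.
eta = log(3.166667) = 1.1527

1.1527


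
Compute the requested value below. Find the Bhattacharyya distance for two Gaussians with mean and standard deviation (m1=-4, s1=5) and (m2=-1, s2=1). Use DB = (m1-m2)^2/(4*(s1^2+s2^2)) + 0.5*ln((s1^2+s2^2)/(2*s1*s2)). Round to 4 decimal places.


Bhattacharyya distance between two Gaussians:
DB = (m1-m2)^2/(4*(s1^2+s2^2)) + (1/2)*ln((s1^2+s2^2)/(2*s1*s2)).
(m1-m2)^2 = (-3)^2 = 9.
s1^2+s2^2 = 25 + 1 = 26.
term1 = 9/104 = 0.086538.
term2 = 0.5*ln(26/10.0) = 0.477756.
DB = 0.086538 + 0.477756 = 0.5643

0.5643


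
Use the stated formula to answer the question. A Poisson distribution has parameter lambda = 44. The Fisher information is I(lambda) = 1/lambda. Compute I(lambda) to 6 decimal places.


Fisher information for Poisson: I(lambda) = 1/lambda.
lambda = 44.
I(lambda) = 1/44 = 0.022727

0.022727


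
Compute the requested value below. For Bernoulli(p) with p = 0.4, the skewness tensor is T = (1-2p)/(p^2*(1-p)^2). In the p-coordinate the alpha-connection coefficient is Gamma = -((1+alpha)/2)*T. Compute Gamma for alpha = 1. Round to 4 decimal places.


Skewness (Amari-Chentsov) tensor: T = (1-2p)/(p^2*(1-p)^2).
p = 0.4, 1-2p = 0.2, p^2 = 0.16, (1-p)^2 = 0.36.
T = 0.2/(0.16 * 0.36) = 3.472222.
In the p-coordinate, Gamma^(alpha) = Gamma^(0) - (alpha/2)*T with Gamma^(0) = (1/2)*g'(p) = -T/2,
so Gamma^(alpha) = -((1+alpha)/2)*T.
alpha = 1, -(1+alpha)/2 = -1.0.
Gamma = -1.0 * 3.472222 = -3.4722

-3.4722


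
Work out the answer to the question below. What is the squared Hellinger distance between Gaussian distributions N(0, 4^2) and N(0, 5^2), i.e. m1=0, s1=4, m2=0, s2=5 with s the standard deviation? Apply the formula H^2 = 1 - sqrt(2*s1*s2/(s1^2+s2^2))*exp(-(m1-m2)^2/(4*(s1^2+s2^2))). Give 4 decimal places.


Squared Hellinger distance for Gaussians:
H^2 = 1 - sqrt(2*s1*s2/(s1^2+s2^2)) * exp(-(m1-m2)^2/(4*(s1^2+s2^2))).
s1^2 = 16, s2^2 = 25, s1^2+s2^2 = 41.
sqrt(2*4*5/(41)) = 0.98773.
(m1-m2)^2 = (0)^2 = 0.
exp(-0/(4*41)) = exp(0.0) = 1.0.
H^2 = 1 - 0.98773*1.0 = 0.0123

0.0123


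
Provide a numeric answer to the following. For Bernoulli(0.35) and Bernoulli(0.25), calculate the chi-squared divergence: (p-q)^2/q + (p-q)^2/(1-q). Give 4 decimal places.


Chi-squared divergence between Bernoulli distributions:
chi^2 = (p-q)^2/q + (p-q)^2/(1-q).
p = 0.35, q = 0.25, p-q = 0.1.
(p-q)^2 = 0.01.
term1 = 0.01/0.25 = 0.04.
term2 = 0.01/0.75 = 0.013333.
chi^2 = 0.04 + 0.013333 = 0.0533

0.0533


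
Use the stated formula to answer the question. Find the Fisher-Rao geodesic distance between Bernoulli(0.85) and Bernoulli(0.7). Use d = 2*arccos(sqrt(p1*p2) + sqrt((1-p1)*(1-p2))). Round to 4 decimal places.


Geodesic distance on Bernoulli manifold:
d(p1,p2) = 2*arccos(sqrt(p1*p2) + sqrt((1-p1)*(1-p2))).
sqrt(p1*p2) = sqrt(0.85*0.7) = 0.771362.
sqrt((1-p1)*(1-p2)) = sqrt(0.15*0.3) = 0.212132.
arg = 0.771362 + 0.212132 = 0.983494.
d = 2*arccos(0.983494) = 0.3639

0.3639


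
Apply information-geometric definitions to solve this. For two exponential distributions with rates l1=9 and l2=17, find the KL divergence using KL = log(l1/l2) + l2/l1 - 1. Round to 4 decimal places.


KL divergence for exponential family:
KL = log(l1/l2) + l2/l1 - 1.
log(9/17) = -0.635989.
17/9 = 1.888889.
KL = -0.635989 + 1.888889 - 1 = 0.2529

0.2529


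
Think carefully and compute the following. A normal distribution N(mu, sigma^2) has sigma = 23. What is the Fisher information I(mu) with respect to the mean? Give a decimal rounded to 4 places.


The Fisher information for the mean of a normal distribution is I(mu) = 1/sigma^2.
sigma = 23, so sigma^2 = 529.
I(mu) = 1/529 = 0.0019

0.0019


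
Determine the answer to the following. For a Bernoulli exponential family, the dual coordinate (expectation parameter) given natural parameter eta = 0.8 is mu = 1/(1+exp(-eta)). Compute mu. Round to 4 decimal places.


Dual coordinate (expectation parameter) for Bernoulli:
mu = 1/(1+exp(-eta)).
eta = 0.8.
exp(-eta) = exp(-0.8) = 0.449329.
mu = 1/(1+0.449329) = 0.6900

0.6900


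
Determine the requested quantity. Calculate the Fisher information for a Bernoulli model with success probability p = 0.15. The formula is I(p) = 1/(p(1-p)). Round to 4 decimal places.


For Bernoulli(p), Fisher information is I(p) = 1/(p*(1-p)).
p = 0.15, 1-p = 0.85.
p*(1-p) = 0.1275.
I(p) = 1/0.1275 = 7.8431

7.8431


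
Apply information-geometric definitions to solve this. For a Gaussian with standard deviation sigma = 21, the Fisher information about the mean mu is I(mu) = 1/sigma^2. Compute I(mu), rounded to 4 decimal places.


The Fisher information for the mean of a normal distribution is I(mu) = 1/sigma^2.
sigma = 21, so sigma^2 = 441.
I(mu) = 1/441 = 0.0023

0.0023


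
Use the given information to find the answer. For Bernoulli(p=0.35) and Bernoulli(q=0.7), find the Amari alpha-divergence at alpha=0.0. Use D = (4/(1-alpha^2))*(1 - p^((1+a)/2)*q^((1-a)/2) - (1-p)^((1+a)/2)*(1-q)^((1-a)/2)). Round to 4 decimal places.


Amari alpha-divergence:
D = (4/(1-alpha^2))*(1 - p^((1+a)/2)*q^((1-a)/2) - (1-p)^((1+a)/2)*(1-q)^((1-a)/2)).
alpha = 0.0, p = 0.35, q = 0.7.
e1 = (1+alpha)/2 = 0.5, e2 = (1-alpha)/2 = 0.5.
t1 = p^e1 * q^e2 = 0.35^0.5 * 0.7^0.5 = 0.494975.
t2 = (1-p)^e1 * (1-q)^e2 = 0.65^0.5 * 0.3^0.5 = 0.441588.
4/(1-alpha^2) = 4.0.
D = 4.0*(1 - 0.494975 - 0.441588) = 0.2537

0.2537


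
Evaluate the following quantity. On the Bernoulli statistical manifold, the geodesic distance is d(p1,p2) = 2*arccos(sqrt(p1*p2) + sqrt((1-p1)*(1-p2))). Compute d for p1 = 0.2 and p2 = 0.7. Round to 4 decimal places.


Geodesic distance on Bernoulli manifold:
d(p1,p2) = 2*arccos(sqrt(p1*p2) + sqrt((1-p1)*(1-p2))).
sqrt(p1*p2) = sqrt(0.2*0.7) = 0.374166.
sqrt((1-p1)*(1-p2)) = sqrt(0.8*0.3) = 0.489898.
arg = 0.374166 + 0.489898 = 0.864064.
d = 2*arccos(0.864064) = 1.0550

1.0550


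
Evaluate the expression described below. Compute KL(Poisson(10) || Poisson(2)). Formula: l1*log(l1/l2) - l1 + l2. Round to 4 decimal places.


KL divergence for Poisson:
KL = l1*log(l1/l2) - l1 + l2.
l1 = 10, l2 = 2.
log(10/2) = 1.609438.
l1*log(l1/l2) = 10 * 1.609438 = 16.094379.
KL = 16.094379 - 10 + 2 = 8.0944

8.0944


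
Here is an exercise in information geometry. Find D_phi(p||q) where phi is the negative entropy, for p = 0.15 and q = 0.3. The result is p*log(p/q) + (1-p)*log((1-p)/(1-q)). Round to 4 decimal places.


Bregman divergence with negative entropy generator:
D = p*log(p/q) + (1-p)*log((1-p)/(1-q)).
p = 0.15, q = 0.3.
p*log(p/q) = 0.15*log(0.15/0.3) = -0.103972.
(1-p)*log((1-p)/(1-q)) = 0.85*log(0.85/0.7) = 0.165033.
D = -0.103972 + 0.165033 = 0.0611

0.0611


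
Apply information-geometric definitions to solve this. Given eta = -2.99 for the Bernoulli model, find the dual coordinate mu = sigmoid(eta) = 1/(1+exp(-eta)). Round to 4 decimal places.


Dual coordinate (expectation parameter) for Bernoulli:
mu = 1/(1+exp(-eta)).
eta = -2.99.
exp(-eta) = exp(2.99) = 19.885682.
mu = 1/(1+19.885682) = 0.0479

0.0479


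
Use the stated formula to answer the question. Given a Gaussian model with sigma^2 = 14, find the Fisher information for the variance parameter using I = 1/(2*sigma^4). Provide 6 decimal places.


Fisher information for variance: I(sigma^2) = 1/(2*sigma^4).
sigma^2 = 14, so sigma^4 = 196.
I = 1/(2*196) = 1/392 = 0.002551

0.002551


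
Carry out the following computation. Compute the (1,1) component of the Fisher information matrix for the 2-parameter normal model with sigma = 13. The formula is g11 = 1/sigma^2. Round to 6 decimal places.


For the 2-parameter normal family, the Fisher metric has:
  g11 = 1/sigma^2, g22 = 2/sigma^2.
sigma = 13, sigma^2 = 169.
g11 = 0.005917

0.005917


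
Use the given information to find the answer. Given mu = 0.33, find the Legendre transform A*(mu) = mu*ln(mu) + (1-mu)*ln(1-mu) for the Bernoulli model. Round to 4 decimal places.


Legendre transform for Bernoulli:
A*(mu) = mu*log(mu) + (1-mu)*log(1-mu).
mu = 0.33, 1-mu = 0.67.
mu*log(mu) = 0.33*log(0.33) = -0.365859.
(1-mu)*log(1-mu) = 0.67*log(0.67) = -0.26832.
A* = -0.365859 + -0.26832 = -0.6342

-0.6342


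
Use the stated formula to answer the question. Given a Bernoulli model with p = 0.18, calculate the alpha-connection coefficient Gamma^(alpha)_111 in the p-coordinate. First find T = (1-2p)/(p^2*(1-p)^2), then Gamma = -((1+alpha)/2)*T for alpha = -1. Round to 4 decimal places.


Skewness (Amari-Chentsov) tensor: T = (1-2p)/(p^2*(1-p)^2).
p = 0.18, 1-2p = 0.64, p^2 = 0.0324, (1-p)^2 = 0.6724.
T = 0.64/(0.0324 * 0.6724) = 29.376988.
In the p-coordinate, Gamma^(alpha) = Gamma^(0) - (alpha/2)*T with Gamma^(0) = (1/2)*g'(p) = -T/2,
so Gamma^(alpha) = -((1+alpha)/2)*T.
alpha = -1, -(1+alpha)/2 = 0.0.
Gamma = 0.0 * 29.376988 = 0.0000

0.0000


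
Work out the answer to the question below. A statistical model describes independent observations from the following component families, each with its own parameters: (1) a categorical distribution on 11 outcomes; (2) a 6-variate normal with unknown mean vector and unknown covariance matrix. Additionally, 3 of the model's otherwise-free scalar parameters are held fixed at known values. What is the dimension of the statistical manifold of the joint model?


The dimension of a statistical manifold equals the number of free
(independent) real parameters of the model. For a product of independent
blocks the parameter counts add.
- categorical on 11 outcomes (probabilities sum to 1): 11-1 = 10.
- 6-variate normal: 6 (mean) + 6*7/2 = 21 (symmetric covariance) = 27.
Total = 10 + 27 = 37.
3 parameter(s) fixed at known values: 37 - 3 = 34.
Dimension = 34

34


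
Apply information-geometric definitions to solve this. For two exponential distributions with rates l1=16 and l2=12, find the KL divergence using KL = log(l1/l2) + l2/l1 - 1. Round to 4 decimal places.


KL divergence for exponential family:
KL = log(l1/l2) + l2/l1 - 1.
log(16/12) = 0.287682.
12/16 = 0.75.
KL = 0.287682 + 0.75 - 1 = 0.0377

0.0377


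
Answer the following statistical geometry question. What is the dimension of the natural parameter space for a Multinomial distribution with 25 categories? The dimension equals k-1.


Exponential family dimension calculation:
For Multinomial with k=25 categories, dim = k-1 = 24.

24


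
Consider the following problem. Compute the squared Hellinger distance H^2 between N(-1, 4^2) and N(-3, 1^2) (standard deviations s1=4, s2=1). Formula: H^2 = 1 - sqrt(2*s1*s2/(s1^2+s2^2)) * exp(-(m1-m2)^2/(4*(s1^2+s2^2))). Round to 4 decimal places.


Squared Hellinger distance for Gaussians:
H^2 = 1 - sqrt(2*s1*s2/(s1^2+s2^2)) * exp(-(m1-m2)^2/(4*(s1^2+s2^2))).
s1^2 = 16, s2^2 = 1, s1^2+s2^2 = 17.
sqrt(2*4*1/(17)) = 0.685994.
(m1-m2)^2 = (2)^2 = 4.
exp(-4/(4*17)) = exp(-0.058824) = 0.942873.
H^2 = 1 - 0.685994*0.942873 = 0.3532

0.3532


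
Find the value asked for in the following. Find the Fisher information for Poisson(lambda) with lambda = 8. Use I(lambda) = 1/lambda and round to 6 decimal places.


Fisher information for Poisson: I(lambda) = 1/lambda.
lambda = 8.
I(lambda) = 1/8 = 0.125000

0.125000


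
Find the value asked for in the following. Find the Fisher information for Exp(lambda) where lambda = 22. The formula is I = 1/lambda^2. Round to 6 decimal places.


Fisher information for exponential: I(lambda) = 1/lambda^2.
lambda = 22, lambda^2 = 484.
I = 1/484 = 0.002066

0.002066


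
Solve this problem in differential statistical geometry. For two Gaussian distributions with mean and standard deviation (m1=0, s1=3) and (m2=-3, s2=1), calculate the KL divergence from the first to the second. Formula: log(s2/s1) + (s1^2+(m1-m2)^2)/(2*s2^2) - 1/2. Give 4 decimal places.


KL divergence between normal distributions:
KL = log(s2/s1) + (s1^2 + (m1-m2)^2)/(2*s2^2) - 1/2.
log(1/3) = -1.098612.
(3^2 + (0--3)^2)/(2*1^2) = (9 + 9)/2 = 9.0.
KL = -1.098612 + 9.0 - 0.5 = 7.4014

7.4014


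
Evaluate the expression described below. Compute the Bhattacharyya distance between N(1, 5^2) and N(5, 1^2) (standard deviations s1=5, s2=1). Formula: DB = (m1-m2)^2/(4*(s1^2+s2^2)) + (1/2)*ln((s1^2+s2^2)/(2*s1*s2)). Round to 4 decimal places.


Bhattacharyya distance between two Gaussians:
DB = (m1-m2)^2/(4*(s1^2+s2^2)) + (1/2)*ln((s1^2+s2^2)/(2*s1*s2)).
(m1-m2)^2 = (-4)^2 = 16.
s1^2+s2^2 = 25 + 1 = 26.
term1 = 16/104 = 0.153846.
term2 = 0.5*ln(26/10.0) = 0.477756.
DB = 0.153846 + 0.477756 = 0.6316

0.6316


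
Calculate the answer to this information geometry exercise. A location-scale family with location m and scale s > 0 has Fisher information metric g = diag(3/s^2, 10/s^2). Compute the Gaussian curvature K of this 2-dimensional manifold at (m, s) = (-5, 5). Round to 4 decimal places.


The metric has the form g = (A dm^2 + B ds^2)/s^2 with A = 3, B = 10.
Substitute u = sqrt(A/B)*m: g = B*(du^2 + ds^2)/s^2, i.e. B times the
Poincare upper half-plane metric, which has constant Gaussian curvature -1.
Scaling a 2D metric by a constant c divides the Gaussian curvature by c,
so K = -1/B = -1/(10) = -0.1000 everywhere (the point (m, s) = (-5, 5) is irrelevant:
the curvature is constant).
The requested Gaussian curvature is K = -0.1000.

-0.1000


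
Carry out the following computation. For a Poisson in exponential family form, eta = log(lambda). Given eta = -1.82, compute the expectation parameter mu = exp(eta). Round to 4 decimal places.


Expectation parameter for Poisson exponential family:
mu = exp(eta).
eta = -1.82.
mu = exp(-1.82) = 0.1620

0.1620


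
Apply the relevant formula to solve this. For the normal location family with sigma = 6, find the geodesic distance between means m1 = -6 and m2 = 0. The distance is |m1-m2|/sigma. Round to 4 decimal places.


On the fixed-variance normal subfamily, geodesic distance = |m1-m2|/sigma.
|-6 - 0| = 6.
sigma = 6.
d = 6/6 = 1.0000

1.0000


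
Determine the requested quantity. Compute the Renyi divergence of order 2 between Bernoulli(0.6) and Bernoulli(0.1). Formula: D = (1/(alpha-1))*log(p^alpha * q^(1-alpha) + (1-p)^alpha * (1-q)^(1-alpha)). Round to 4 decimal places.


Renyi divergence of order alpha between Bernoulli distributions:
D = (1/(alpha-1))*log(p^alpha * q^(1-alpha) + (1-p)^alpha * (1-q)^(1-alpha)).
alpha = 2, p = 0.6, q = 0.1.
p^alpha * q^(1-alpha) = 0.6^2 * 0.1^-1 = 3.6.
(1-p)^alpha * (1-q)^(1-alpha) = 0.4^2 * 0.9^-1 = 0.177778.
sum = 3.6 + 0.177778 = 3.777778.
D = (1/1)*log(3.777778) = 1.3291

1.3291


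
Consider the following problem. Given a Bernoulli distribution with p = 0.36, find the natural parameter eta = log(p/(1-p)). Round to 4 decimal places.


Natural parameter for Bernoulli: eta = log(p/(1-p)).
p = 0.36, 1-p = 0.64.
p/(1-p) = 0.5625.
eta = log(0.5625) = -0.5754

-0.5754


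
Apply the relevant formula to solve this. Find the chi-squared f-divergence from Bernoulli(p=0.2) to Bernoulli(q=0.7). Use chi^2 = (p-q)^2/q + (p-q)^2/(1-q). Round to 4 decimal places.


Chi-squared divergence between Bernoulli distributions:
chi^2 = (p-q)^2/q + (p-q)^2/(1-q).
p = 0.2, q = 0.7, p-q = -0.5.
(p-q)^2 = 0.25.
term1 = 0.25/0.7 = 0.357143.
term2 = 0.25/0.3 = 0.833333.
chi^2 = 0.357143 + 0.833333 = 1.1905

1.1905


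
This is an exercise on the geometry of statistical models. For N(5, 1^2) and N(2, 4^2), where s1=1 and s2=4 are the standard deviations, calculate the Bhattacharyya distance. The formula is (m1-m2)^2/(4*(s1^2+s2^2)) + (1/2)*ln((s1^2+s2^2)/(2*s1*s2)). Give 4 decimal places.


Bhattacharyya distance between two Gaussians:
DB = (m1-m2)^2/(4*(s1^2+s2^2)) + (1/2)*ln((s1^2+s2^2)/(2*s1*s2)).
(m1-m2)^2 = (3)^2 = 9.
s1^2+s2^2 = 1 + 16 = 17.
term1 = 9/68 = 0.132353.
term2 = 0.5*ln(17/8.0) = 0.376886.
DB = 0.132353 + 0.376886 = 0.5092

0.5092


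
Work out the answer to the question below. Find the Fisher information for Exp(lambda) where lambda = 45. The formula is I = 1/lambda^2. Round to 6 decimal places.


Fisher information for exponential: I(lambda) = 1/lambda^2.
lambda = 45, lambda^2 = 2025.
I = 1/2025 = 0.000494

0.000494


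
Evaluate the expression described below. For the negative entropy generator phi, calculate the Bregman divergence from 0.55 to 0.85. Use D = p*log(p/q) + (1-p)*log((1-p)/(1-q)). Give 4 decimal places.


Bregman divergence with negative entropy generator:
D = p*log(p/q) + (1-p)*log((1-p)/(1-q)).
p = 0.55, q = 0.85.
p*log(p/q) = 0.55*log(0.55/0.85) = -0.239425.
(1-p)*log((1-p)/(1-q)) = 0.45*log(0.45/0.15) = 0.494376.
D = -0.239425 + 0.494376 = 0.2550

0.2550


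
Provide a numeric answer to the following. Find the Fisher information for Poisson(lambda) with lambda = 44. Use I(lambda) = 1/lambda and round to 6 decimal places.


Fisher information for Poisson: I(lambda) = 1/lambda.
lambda = 44.
I(lambda) = 1/44 = 0.022727

0.022727


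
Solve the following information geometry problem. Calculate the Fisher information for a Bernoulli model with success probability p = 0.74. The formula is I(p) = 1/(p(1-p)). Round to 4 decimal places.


For Bernoulli(p), Fisher information is I(p) = 1/(p*(1-p)).
p = 0.74, 1-p = 0.26.
p*(1-p) = 0.1924.
I(p) = 1/0.1924 = 5.1975

5.1975


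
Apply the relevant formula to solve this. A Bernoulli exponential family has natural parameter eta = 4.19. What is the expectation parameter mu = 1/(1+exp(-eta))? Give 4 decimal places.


Dual coordinate (expectation parameter) for Bernoulli:
mu = 1/(1+exp(-eta)).
eta = 4.19.
exp(-eta) = exp(-4.19) = 0.015146.
mu = 1/(1+0.015146) = 0.9851

0.9851


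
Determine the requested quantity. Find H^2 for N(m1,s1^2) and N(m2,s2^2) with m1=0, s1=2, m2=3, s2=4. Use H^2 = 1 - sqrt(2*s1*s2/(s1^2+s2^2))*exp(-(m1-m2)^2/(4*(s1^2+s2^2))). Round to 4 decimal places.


Squared Hellinger distance for Gaussians:
H^2 = 1 - sqrt(2*s1*s2/(s1^2+s2^2)) * exp(-(m1-m2)^2/(4*(s1^2+s2^2))).
s1^2 = 4, s2^2 = 16, s1^2+s2^2 = 20.
sqrt(2*2*4/(20)) = 0.894427.
(m1-m2)^2 = (-3)^2 = 9.
exp(-9/(4*20)) = exp(-0.1125) = 0.893597.
H^2 = 1 - 0.894427*0.893597 = 0.2007

0.2007


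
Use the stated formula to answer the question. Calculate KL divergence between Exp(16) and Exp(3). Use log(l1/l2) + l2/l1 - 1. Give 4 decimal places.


KL divergence for exponential family:
KL = log(l1/l2) + l2/l1 - 1.
log(16/3) = 1.673976.
3/16 = 0.1875.
KL = 1.673976 + 0.1875 - 1 = 0.8615

0.8615


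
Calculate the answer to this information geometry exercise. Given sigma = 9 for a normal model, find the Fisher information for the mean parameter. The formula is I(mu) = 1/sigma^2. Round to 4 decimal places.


The Fisher information for the mean of a normal distribution is I(mu) = 1/sigma^2.
sigma = 9, so sigma^2 = 81.
I(mu) = 1/81 = 0.0123

0.0123


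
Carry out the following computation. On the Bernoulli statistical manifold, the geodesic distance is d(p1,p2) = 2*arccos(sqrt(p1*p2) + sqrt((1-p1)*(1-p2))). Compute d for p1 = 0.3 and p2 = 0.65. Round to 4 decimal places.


Geodesic distance on Bernoulli manifold:
d(p1,p2) = 2*arccos(sqrt(p1*p2) + sqrt((1-p1)*(1-p2))).
sqrt(p1*p2) = sqrt(0.3*0.65) = 0.441588.
sqrt((1-p1)*(1-p2)) = sqrt(0.7*0.35) = 0.494975.
arg = 0.441588 + 0.494975 = 0.936563.
d = 2*arccos(0.936563) = 0.7162

0.7162


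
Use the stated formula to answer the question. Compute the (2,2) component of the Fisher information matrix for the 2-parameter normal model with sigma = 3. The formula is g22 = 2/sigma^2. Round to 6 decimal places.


For the 2-parameter normal family, the Fisher metric has:
  g11 = 1/sigma^2, g22 = 2/sigma^2.
sigma = 3, sigma^2 = 9.
g22 = 0.222222

0.222222


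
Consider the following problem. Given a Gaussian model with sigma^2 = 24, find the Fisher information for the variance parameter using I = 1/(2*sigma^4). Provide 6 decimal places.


Fisher information for variance: I(sigma^2) = 1/(2*sigma^4).
sigma^2 = 24, so sigma^4 = 576.
I = 1/(2*576) = 1/1152 = 0.000868

0.000868


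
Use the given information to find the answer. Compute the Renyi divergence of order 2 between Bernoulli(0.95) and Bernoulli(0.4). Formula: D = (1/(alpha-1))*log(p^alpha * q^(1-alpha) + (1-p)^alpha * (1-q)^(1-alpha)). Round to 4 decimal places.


Renyi divergence of order alpha between Bernoulli distributions:
D = (1/(alpha-1))*log(p^alpha * q^(1-alpha) + (1-p)^alpha * (1-q)^(1-alpha)).
alpha = 2, p = 0.95, q = 0.4.
p^alpha * q^(1-alpha) = 0.95^2 * 0.4^-1 = 2.25625.
(1-p)^alpha * (1-q)^(1-alpha) = 0.05^2 * 0.6^-1 = 0.004167.
sum = 2.25625 + 0.004167 = 2.260417.
D = (1/1)*log(2.260417) = 0.8155

0.8155


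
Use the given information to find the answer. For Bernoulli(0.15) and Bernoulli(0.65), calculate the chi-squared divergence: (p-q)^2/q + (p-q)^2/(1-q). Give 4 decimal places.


Chi-squared divergence between Bernoulli distributions:
chi^2 = (p-q)^2/q + (p-q)^2/(1-q).
p = 0.15, q = 0.65, p-q = -0.5.
(p-q)^2 = 0.25.
term1 = 0.25/0.65 = 0.384615.
term2 = 0.25/0.35 = 0.714286.
chi^2 = 0.384615 + 0.714286 = 1.0989

1.0989


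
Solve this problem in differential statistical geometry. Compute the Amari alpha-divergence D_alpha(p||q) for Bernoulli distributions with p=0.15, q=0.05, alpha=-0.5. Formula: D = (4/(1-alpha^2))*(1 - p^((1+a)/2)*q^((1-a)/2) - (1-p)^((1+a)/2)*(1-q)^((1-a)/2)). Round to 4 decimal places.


Amari alpha-divergence:
D = (4/(1-alpha^2))*(1 - p^((1+a)/2)*q^((1-a)/2) - (1-p)^((1+a)/2)*(1-q)^((1-a)/2)).
alpha = -0.5, p = 0.15, q = 0.05.
e1 = (1+alpha)/2 = 0.25, e2 = (1-alpha)/2 = 0.75.
t1 = p^e1 * q^e2 = 0.15^0.25 * 0.05^0.75 = 0.065804.
t2 = (1-p)^e1 * (1-q)^e2 = 0.85^0.25 * 0.95^0.75 = 0.923948.
4/(1-alpha^2) = 5.333333.
D = 5.333333*(1 - 0.065804 - 0.923948) = 0.0547

0.0547


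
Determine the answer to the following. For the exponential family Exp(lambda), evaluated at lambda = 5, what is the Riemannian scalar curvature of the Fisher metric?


This family has a single free parameter, so its statistical manifold
is 1-dimensional. The Riemann curvature tensor of any 1-dimensional
Riemannian manifold vanishes identically, so R = 0.

0


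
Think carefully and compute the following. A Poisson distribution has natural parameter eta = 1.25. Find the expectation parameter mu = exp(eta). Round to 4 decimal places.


Expectation parameter for Poisson exponential family:
mu = exp(eta).
eta = 1.25.
mu = exp(1.25) = 3.4903

3.4903


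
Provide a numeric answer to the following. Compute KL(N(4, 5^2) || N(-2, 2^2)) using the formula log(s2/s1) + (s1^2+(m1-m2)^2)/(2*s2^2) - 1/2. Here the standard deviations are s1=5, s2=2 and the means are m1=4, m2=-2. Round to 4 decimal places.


KL divergence between normal distributions:
KL = log(s2/s1) + (s1^2 + (m1-m2)^2)/(2*s2^2) - 1/2.
log(2/5) = -0.916291.
(5^2 + (4--2)^2)/(2*2^2) = (25 + 36)/8 = 7.625.
KL = -0.916291 + 7.625 - 0.5 = 6.2087

6.2087


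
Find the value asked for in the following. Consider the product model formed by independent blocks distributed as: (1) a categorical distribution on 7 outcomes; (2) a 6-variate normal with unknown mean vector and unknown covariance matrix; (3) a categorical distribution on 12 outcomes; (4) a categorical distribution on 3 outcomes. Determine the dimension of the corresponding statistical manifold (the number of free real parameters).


The dimension of a statistical manifold equals the number of free
(independent) real parameters of the model. For a product of independent
blocks the parameter counts add.
- categorical on 7 outcomes (probabilities sum to 1): 7-1 = 6.
- 6-variate normal: 6 (mean) + 6*7/2 = 21 (symmetric covariance) = 27.
- categorical on 12 outcomes (probabilities sum to 1): 12-1 = 11.
- categorical on 3 outcomes (probabilities sum to 1): 3-1 = 2.
Total = 6 + 27 + 11 + 2 = 46.
Dimension = 46

46


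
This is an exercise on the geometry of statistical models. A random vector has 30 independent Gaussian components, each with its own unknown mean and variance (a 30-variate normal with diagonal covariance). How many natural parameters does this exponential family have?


Exponential family dimension calculation:
Each univariate normal has two natural parameters (mu/sigma^2 and -1/(2 sigma^2)).
With 30 independent components, dim = 2 * 30 = 60.

60


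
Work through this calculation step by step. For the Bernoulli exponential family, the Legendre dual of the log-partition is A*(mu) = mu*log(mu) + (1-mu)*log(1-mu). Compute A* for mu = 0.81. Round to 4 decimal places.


Legendre transform for Bernoulli:
A*(mu) = mu*log(mu) + (1-mu)*log(1-mu).
mu = 0.81, 1-mu = 0.19.
mu*log(mu) = 0.81*log(0.81) = -0.170684.
(1-mu)*log(1-mu) = 0.19*log(0.19) = -0.315539.
A* = -0.170684 + -0.315539 = -0.4862

-0.4862


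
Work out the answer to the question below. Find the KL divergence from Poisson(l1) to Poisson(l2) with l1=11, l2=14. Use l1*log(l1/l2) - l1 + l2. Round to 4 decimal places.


KL divergence for Poisson:
KL = l1*log(l1/l2) - l1 + l2.
l1 = 11, l2 = 14.
log(11/14) = -0.241162.
l1*log(l1/l2) = 11 * -0.241162 = -2.652783.
KL = -2.652783 - 11 + 14 = 0.3472

0.3472


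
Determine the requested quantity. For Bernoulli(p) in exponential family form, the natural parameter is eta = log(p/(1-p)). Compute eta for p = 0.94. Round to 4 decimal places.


Natural parameter for Bernoulli: eta = log(p/(1-p)).
p = 0.94, 1-p = 0.06.
p/(1-p) = 15.666667.
eta = log(15.666667) = 2.7515

2.7515


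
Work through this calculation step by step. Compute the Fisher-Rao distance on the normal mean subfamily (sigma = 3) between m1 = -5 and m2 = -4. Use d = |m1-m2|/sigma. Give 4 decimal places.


On the fixed-variance normal subfamily, geodesic distance = |m1-m2|/sigma.
|-5 - -4| = 1.
sigma = 3.
d = 1/3 = 0.3333

0.3333


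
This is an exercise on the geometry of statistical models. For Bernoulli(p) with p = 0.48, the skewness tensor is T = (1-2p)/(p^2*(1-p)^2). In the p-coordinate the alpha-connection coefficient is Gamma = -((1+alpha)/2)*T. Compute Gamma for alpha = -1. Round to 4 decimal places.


Skewness (Amari-Chentsov) tensor: T = (1-2p)/(p^2*(1-p)^2).
p = 0.48, 1-2p = 0.04, p^2 = 0.2304, (1-p)^2 = 0.2704.
T = 0.04/(0.2304 * 0.2704) = 0.642053.
In the p-coordinate, Gamma^(alpha) = Gamma^(0) - (alpha/2)*T with Gamma^(0) = (1/2)*g'(p) = -T/2,
so Gamma^(alpha) = -((1+alpha)/2)*T.
alpha = -1, -(1+alpha)/2 = 0.0.
Gamma = 0.0 * 0.642053 = 0.0000

0.0000


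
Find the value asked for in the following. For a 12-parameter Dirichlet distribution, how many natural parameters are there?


Exponential family dimension calculation:
Dirichlet with 12 components has 12 natural parameters.

12


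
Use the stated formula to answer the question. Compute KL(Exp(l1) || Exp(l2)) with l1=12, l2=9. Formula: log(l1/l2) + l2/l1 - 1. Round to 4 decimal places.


KL divergence for exponential family:
KL = log(l1/l2) + l2/l1 - 1.
log(12/9) = 0.287682.
9/12 = 0.75.
KL = 0.287682 + 0.75 - 1 = 0.0377

0.0377


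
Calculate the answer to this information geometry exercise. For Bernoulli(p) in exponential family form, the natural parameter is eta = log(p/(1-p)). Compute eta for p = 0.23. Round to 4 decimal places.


Natural parameter for Bernoulli: eta = log(p/(1-p)).
p = 0.23, 1-p = 0.77.
p/(1-p) = 0.298701.
eta = log(0.298701) = -1.2083

-1.2083


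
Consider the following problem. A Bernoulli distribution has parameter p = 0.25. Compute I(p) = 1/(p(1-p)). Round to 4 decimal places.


For Bernoulli(p), Fisher information is I(p) = 1/(p*(1-p)).
p = 0.25, 1-p = 0.75.
p*(1-p) = 0.1875.
I(p) = 1/0.1875 = 5.3333

5.3333


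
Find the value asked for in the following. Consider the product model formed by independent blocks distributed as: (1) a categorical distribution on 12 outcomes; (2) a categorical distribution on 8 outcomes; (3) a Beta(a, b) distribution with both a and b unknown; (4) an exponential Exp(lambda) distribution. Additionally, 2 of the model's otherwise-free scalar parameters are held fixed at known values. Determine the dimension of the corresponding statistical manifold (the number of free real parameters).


The dimension of a statistical manifold equals the number of free
(independent) real parameters of the model. For a product of independent
blocks the parameter counts add.
- categorical on 12 outcomes (probabilities sum to 1): 12-1 = 11.
- categorical on 8 outcomes (probabilities sum to 1): 8-1 = 7.
- Beta (a, b): 2.
- exponential (lambda): 1.
Total = 11 + 7 + 2 + 1 = 21.
2 parameter(s) fixed at known values: 21 - 2 = 19.
Dimension = 19

19


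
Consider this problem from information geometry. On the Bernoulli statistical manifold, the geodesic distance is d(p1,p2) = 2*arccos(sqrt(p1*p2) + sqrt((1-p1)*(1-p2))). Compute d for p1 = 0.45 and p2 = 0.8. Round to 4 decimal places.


Geodesic distance on Bernoulli manifold:
d(p1,p2) = 2*arccos(sqrt(p1*p2) + sqrt((1-p1)*(1-p2))).
sqrt(p1*p2) = sqrt(0.45*0.8) = 0.6.
sqrt((1-p1)*(1-p2)) = sqrt(0.55*0.2) = 0.331662.
arg = 0.6 + 0.331662 = 0.931662.
d = 2*arccos(0.931662) = 0.7437

0.7437


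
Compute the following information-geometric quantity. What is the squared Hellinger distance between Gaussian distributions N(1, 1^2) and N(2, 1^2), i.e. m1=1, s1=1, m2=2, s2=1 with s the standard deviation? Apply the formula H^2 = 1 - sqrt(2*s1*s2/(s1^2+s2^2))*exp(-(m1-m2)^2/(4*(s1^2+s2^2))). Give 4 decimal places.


Squared Hellinger distance for Gaussians:
H^2 = 1 - sqrt(2*s1*s2/(s1^2+s2^2)) * exp(-(m1-m2)^2/(4*(s1^2+s2^2))).
s1^2 = 1, s2^2 = 1, s1^2+s2^2 = 2.
sqrt(2*1*1/(2)) = 1.0.
(m1-m2)^2 = (-1)^2 = 1.
exp(-1/(4*2)) = exp(-0.125) = 0.882497.
H^2 = 1 - 1.0*0.882497 = 0.1175

0.1175


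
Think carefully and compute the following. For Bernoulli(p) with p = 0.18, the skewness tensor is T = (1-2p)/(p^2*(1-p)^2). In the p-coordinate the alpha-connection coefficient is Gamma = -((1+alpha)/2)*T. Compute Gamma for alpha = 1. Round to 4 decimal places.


Skewness (Amari-Chentsov) tensor: T = (1-2p)/(p^2*(1-p)^2).
p = 0.18, 1-2p = 0.64, p^2 = 0.0324, (1-p)^2 = 0.6724.
T = 0.64/(0.0324 * 0.6724) = 29.376988.
In the p-coordinate, Gamma^(alpha) = Gamma^(0) - (alpha/2)*T with Gamma^(0) = (1/2)*g'(p) = -T/2,
so Gamma^(alpha) = -((1+alpha)/2)*T.
alpha = 1, -(1+alpha)/2 = -1.0.
Gamma = -1.0 * 29.376988 = -29.3770

-29.3770


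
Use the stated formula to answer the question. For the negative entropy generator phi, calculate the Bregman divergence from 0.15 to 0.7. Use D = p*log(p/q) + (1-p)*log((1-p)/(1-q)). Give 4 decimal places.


Bregman divergence with negative entropy generator:
D = p*log(p/q) + (1-p)*log((1-p)/(1-q)).
p = 0.15, q = 0.7.
p*log(p/q) = 0.15*log(0.15/0.7) = -0.231067.
(1-p)*log((1-p)/(1-q)) = 0.85*log(0.85/0.3) = 0.885236.
D = -0.231067 + 0.885236 = 0.6542

0.6542


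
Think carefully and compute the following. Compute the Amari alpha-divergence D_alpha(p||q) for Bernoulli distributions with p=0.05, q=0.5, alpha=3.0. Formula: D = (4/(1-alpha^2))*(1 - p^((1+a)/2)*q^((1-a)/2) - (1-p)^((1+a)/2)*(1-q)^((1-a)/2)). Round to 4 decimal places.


Amari alpha-divergence:
D = (4/(1-alpha^2))*(1 - p^((1+a)/2)*q^((1-a)/2) - (1-p)^((1+a)/2)*(1-q)^((1-a)/2)).
alpha = 3.0, p = 0.05, q = 0.5.
e1 = (1+alpha)/2 = 2.0, e2 = (1-alpha)/2 = -1.0.
t1 = p^e1 * q^e2 = 0.05^2.0 * 0.5^-1.0 = 0.005.
t2 = (1-p)^e1 * (1-q)^e2 = 0.95^2.0 * 0.5^-1.0 = 1.805.
4/(1-alpha^2) = -0.5.
D = -0.5*(1 - 0.005 - 1.805) = 0.4050

0.4050


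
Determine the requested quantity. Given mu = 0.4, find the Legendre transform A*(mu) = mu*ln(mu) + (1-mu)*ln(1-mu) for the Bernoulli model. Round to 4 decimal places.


Legendre transform for Bernoulli:
A*(mu) = mu*log(mu) + (1-mu)*log(1-mu).
mu = 0.4, 1-mu = 0.6.
mu*log(mu) = 0.4*log(0.4) = -0.366516.
(1-mu)*log(1-mu) = 0.6*log(0.6) = -0.306495.
A* = -0.366516 + -0.306495 = -0.6730

-0.6730


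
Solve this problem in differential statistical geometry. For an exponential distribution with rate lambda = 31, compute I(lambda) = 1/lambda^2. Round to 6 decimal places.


Fisher information for exponential: I(lambda) = 1/lambda^2.
lambda = 31, lambda^2 = 961.
I = 1/961 = 0.001041

0.001041


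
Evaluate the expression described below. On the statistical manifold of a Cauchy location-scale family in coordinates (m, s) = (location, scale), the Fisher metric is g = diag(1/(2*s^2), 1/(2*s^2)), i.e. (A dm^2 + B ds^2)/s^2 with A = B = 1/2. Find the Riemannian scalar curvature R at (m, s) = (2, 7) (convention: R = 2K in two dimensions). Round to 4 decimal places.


The metric has the form g = (A dm^2 + B ds^2)/s^2 with A = 1/2, B = 1/2.
Substitute u = sqrt(A/B)*m: g = B*(du^2 + ds^2)/s^2, i.e. B times the
Poincare upper half-plane metric, which has constant Gaussian curvature -1.
Scaling a 2D metric by a constant c divides the Gaussian curvature by c,
so K = -1/B = -1/(1/2) = -2.0000 everywhere (the point (m, s) = (2, 7) is irrelevant:
the curvature is constant).
Scalar curvature in dimension 2: R = 2K = -2/(1/2) = -4.0000.

-4.0000


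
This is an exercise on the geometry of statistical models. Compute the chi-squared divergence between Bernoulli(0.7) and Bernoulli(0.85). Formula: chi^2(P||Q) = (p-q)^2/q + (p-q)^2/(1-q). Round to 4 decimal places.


Chi-squared divergence between Bernoulli distributions:
chi^2 = (p-q)^2/q + (p-q)^2/(1-q).
p = 0.7, q = 0.85, p-q = -0.15.
(p-q)^2 = 0.0225.
term1 = 0.0225/0.85 = 0.026471.
term2 = 0.0225/0.15 = 0.15.
chi^2 = 0.026471 + 0.15 = 0.1765

0.1765
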